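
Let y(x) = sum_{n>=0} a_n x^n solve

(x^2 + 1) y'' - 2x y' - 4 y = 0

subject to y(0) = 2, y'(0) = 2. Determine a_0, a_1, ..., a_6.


Ansatz: y(x) = sum_{n>=0} a_n x^n, so y'(x) = sum_{n>=1} n a_n x^(n-1) and y''(x) = sum_{n>=2} n(n-1) a_n x^(n-2).
Substitute into P(x) y'' + Q(x) y' + R(x) y = 0 with P(x) = x^2 + 1, Q(x) = -2x, R(x) = -4, and match powers of x.
Initial conditions: a_0 = 2, a_1 = 2.
Setting the coefficient of each power of x to zero and solving order by order (substituting the coefficients already found):
  x^0: 2 a_2 - 4 a_0 = 0  ->  2 a_2 = 4 a_0 = 8  ->  a_2 = 4
  x^1: 6 a_3 - 6 a_1 = 0  ->  6 a_3 = 6 a_1 = 12  ->  a_3 = 2
  x^2: 12 a_4 - 6 a_2 = 0  ->  12 a_4 = 6 a_2 = 24  ->  a_4 = 2
  x^3: 20 a_5 - 4 a_3 = 0  ->  20 a_5 = 4 a_3 = 8  ->  a_5 = 2/5
  x^4: 30 a_6 = 0  ->  a_6 = 0
Truncated series: y(x) = 2 + 2 x + 4 x^2 + 2 x^3 + 2 x^4 + (2/5) x^5 + O(x^7).

a_0 = 2; a_1 = 2; a_2 = 4; a_3 = 2; a_4 = 2; a_5 = 2/5; a_6 = 0


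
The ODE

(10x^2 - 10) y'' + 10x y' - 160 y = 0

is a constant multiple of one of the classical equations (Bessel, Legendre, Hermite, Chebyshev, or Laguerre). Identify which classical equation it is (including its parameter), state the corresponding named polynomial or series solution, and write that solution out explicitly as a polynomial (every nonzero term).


All three coefficients share the factor -10; dividing through by -10 gives  (1 - x^2) y'' - x y' + 16 y = 0.
This matches the Chebyshev equation (1 - x^2) y'' - x y' + n^2 y = 0 (note the -x y' term, not -2x y') with n^2 = 16, so n = 4; the polynomial solution is T_4(x).
With y = sum_k a_k x^k, matching x^k gives (k+2)(k+1) a_{k+2} = (k^2 - n^2) a_k = (k - 4)(k + 4) a_k. The right side vanishes at k = 4, so the series with the parity of 4 terminates at degree 4.
Standard normalization: leading coefficient of T_n is 2^(n-1), so a_4 = 2^3 = 8. Work downward with a_k = (k+1)(k+2) a_{k+2} / ((k - 4)(k + 4)):
  a_2 = (3)(4)(8) / ((2 - 4)(2 + 4)) = 96/(-12) = -8
  a_0 = (1)(2)(-8) / ((0 - 4)(0 + 4)) = -16/(-16) = 1
Hence T_4(x) = 8 x^4 - 8 x^2 + 1.

T_4(x); series = 8 x^4 - 8 x^2 + 1


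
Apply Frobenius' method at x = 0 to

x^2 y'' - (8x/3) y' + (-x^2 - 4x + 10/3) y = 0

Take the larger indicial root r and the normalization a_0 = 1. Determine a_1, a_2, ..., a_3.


Write in Frobenius form y'' + (p(x)/x) y' + (q(x)/x^2) y = 0:
  p(x) = -8/3,  q(x) = -x^2 - 4x + 10/3.
Indicial equation: r(r-1) + (-8/3) r + (10/3) = 0 -> roots r_1 = 2, r_2 = 5/3.
Take r = r_1 = 2. Let y(x) = x^r sum_{n>=0} a_n x^n with a_0 = 1.
Substitute y = x^r sum a_n x^n and match x^{r+n}. The recurrence is
  D(n) a_n - 4 a_{n-1} - 1 a_{n-2} = 0,  where D(n) = (r+n)(r+n-1) + (-8/3)(r+n) + (10/3).
  a_n = [4 a_{n-1} + 1 a_{n-2}] / D(n).
Since the indicial polynomial factors as (r - r_1)(r - r_2), D(n) = (r_1 + n - r_1)(r_1 + n - r_2) = n(n + 1/3).
Evaluating step by step (a_0 = 1):
  n = 1: D(1) = 1(1 + 1/3) = 4/3; numerator = 4(1) = 4; a_1 = (4)/(4/3) = 3
  n = 2: D(2) = 2(2 + 1/3) = 14/3; numerator = 4(3) + 1(1) = 13; a_2 = (13)/(14/3) = 39/14
  n = 3: D(3) = 3(3 + 1/3) = 10; numerator = 4(39/14) + 1(3) = 99/7; a_3 = (99/7)/(10) = 99/70

r = 2; a_0 = 1; a_1 = 3; a_2 = 39/14; a_3 = 99/70


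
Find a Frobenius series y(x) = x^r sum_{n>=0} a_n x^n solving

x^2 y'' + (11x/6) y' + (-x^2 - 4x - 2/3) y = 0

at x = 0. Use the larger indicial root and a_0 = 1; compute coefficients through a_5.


Write in Frobenius form y'' + (p(x)/x) y' + (q(x)/x^2) y = 0:
  p(x) = 11/6,  q(x) = -x^2 - 4x - 2/3.
Indicial equation: r(r-1) + (11/6) r + (-2/3) = 0 -> roots r_1 = 1/2, r_2 = -4/3.
Take r = r_1 = 1/2. Let y(x) = x^r sum_{n>=0} a_n x^n with a_0 = 1.
Substitute y = x^r sum a_n x^n and match x^{r+n}. The recurrence is
  D(n) a_n - 4 a_{n-1} - 1 a_{n-2} = 0,  where D(n) = (r+n)(r+n-1) + (11/6)(r+n) + (-2/3).
  a_n = [4 a_{n-1} + 1 a_{n-2}] / D(n).
Since the indicial polynomial factors as (r - r_1)(r - r_2), D(n) = (r_1 + n - r_1)(r_1 + n - r_2) = n(n + 11/6).
Evaluating step by step (a_0 = 1):
  n = 1: D(1) = 1(1 + 11/6) = 17/6; numerator = 4(1) = 4; a_1 = (4)/(17/6) = 24/17
  n = 2: D(2) = 2(2 + 11/6) = 23/3; numerator = 4(24/17) + 1(1) = 113/17; a_2 = (113/17)/(23/3) = 339/391
  n = 3: D(3) = 3(3 + 11/6) = 29/2; numerator = 4(339/391) + 1(24/17) = 1908/391; a_3 = (1908/391)/(29/2) = 3816/11339
  n = 4: D(4) = 4(4 + 11/6) = 70/3; numerator = 4(3816/11339) + 1(339/391) = 25095/11339; a_4 = (25095/11339)/(70/3) = 2151/22678
  n = 5: D(5) = 5(5 + 11/6) = 205/6; numerator = 4(2151/22678) + 1(3816/11339) = 8118/11339; a_5 = (8118/11339)/(205/6) = 1188/56695

r = 1/2; a_0 = 1; a_1 = 24/17; a_2 = 339/391; a_3 = 3816/11339; a_4 = 2151/22678; a_5 = 1188/56695


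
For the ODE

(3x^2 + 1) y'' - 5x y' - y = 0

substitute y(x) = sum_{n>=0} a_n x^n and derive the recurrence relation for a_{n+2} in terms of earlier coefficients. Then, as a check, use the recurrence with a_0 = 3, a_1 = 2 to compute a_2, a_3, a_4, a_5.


Substitute y = sum_n a_n x^n.
(1 + 3 x^2) y'' contributes (n+2)(n+1) a_{n+2} + 3 n(n-1) a_n at x^n.
-5 x y'(x) contributes -5 n a_n at x^n.
-y(x) contributes -1 a_n at x^n.
Matching x^n: (n+2)(n+1) a_{n+2} + (3 n(n-1) - 5 n - 1) a_n = 0.
Thus a_{n+2} = (-3 n(n-1) + 5 n + 1) / ((n+1)(n+2)) * a_n.

Check with a_0 = 3, a_1 = 2 (apply the recurrence for n = 0, 1, 2, 3): a_0 = 3, a_1 = 2, a_2 = 3/2, a_3 = 2, a_4 = 5/8, a_5 = -1/5.

a_(n+2) = (-3 n(n-1) + 5 n + 1) / ((n+1)(n+2)) * a_n; check: a_0 = 3, a_1 = 2, a_2 = 3/2, a_3 = 2, a_4 = 5/8, a_5 = -1/5


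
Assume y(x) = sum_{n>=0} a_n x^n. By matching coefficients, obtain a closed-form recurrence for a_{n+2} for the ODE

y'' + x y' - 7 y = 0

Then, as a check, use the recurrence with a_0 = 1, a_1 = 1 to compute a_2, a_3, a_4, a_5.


Substitute y = sum_n a_n x^n.
y''(x) has coefficient (n+2)(n+1) a_{n+2} at x^n;
x y'(x) has coefficient n a_n at x^n (shift);
-7 y(x) has coefficient -7 a_n at x^n.
Matching x^n: (n+2)(n+1) a_{n+2} + (n - 7) a_n = 0.
Thus a_{n+2} = (-n + 7) / ((n+1)(n+2)) * a_n.

Check with a_0 = 1, a_1 = 1 (apply the recurrence for n = 0, 1, 2, 3): a_0 = 1, a_1 = 1, a_2 = 7/2, a_3 = 1, a_4 = 35/24, a_5 = 1/5.

a_(n+2) = (-n + 7) / ((n+1)(n+2)) * a_n; check: a_0 = 1, a_1 = 1, a_2 = 7/2, a_3 = 1, a_4 = 35/24, a_5 = 1/5


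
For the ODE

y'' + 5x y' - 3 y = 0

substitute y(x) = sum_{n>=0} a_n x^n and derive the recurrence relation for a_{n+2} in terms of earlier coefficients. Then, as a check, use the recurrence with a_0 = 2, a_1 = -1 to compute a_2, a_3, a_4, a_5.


Substitute y = sum_n a_n x^n.
y''(x) has coefficient (n+2)(n+1) a_{n+2} at x^n;
5 x y'(x) has coefficient 5 n a_n at x^n (shift);
-3 y(x) has coefficient -3 a_n at x^n.
Matching x^n: (n+2)(n+1) a_{n+2} + (5n - 3) a_n = 0.
Thus a_{n+2} = (-5n + 3) / ((n+1)(n+2)) * a_n.

Check with a_0 = 2, a_1 = -1 (apply the recurrence for n = 0, 1, 2, 3): a_0 = 2, a_1 = -1, a_2 = 3, a_3 = 1/3, a_4 = -7/4, a_5 = -1/5.

a_(n+2) = (-5n + 3) / ((n+1)(n+2)) * a_n; check: a_0 = 2, a_1 = -1, a_2 = 3, a_3 = 1/3, a_4 = -7/4, a_5 = -1/5


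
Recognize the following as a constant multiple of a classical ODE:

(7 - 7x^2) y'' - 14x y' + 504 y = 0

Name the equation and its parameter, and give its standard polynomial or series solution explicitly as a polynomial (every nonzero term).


All three coefficients share the factor 7; dividing through by 7 gives  (1 - x^2) y'' - 2x y' + 72 y = 0.
This matches the Legendre equation (1 - x^2) y'' - 2x y' + n(n+1) y = 0 (note the -2x y' term) with n(n+1) = 72, so n = 8; the polynomial solution is P_8(x).
With y = sum_k a_k x^k, matching x^k gives (k+2)(k+1) a_{k+2} = [k(k+1) - n(n+1)] a_k = (k - 8)(k + 9) a_k. The right side vanishes at k = 8, so the series with the parity of 8 terminates at degree 8.
Standard normalization (P_n(1) = 1): leading coefficient (2n)!/(2^n (n!)^2) = 20922789888000/(256*1625702400) = 6435/128, so a_8 = 6435/128. Work downward with a_k = (k+1)(k+2) a_{k+2} / ((k - 8)(k + 9)):
  a_6 = (7)(8)(6435/128) / ((6 - 8)(6 + 9)) = (45045/16)/(-30) = -3003/32
  a_4 = (5)(6)(-3003/32) / ((4 - 8)(4 + 9)) = (-45045/16)/(-52) = 3465/64
  a_2 = (3)(4)(3465/64) / ((2 - 8)(2 + 9)) = (10395/16)/(-66) = -315/32
  a_0 = (1)(2)(-315/32) / ((0 - 8)(0 + 9)) = (-315/16)/(-72) = 35/128
Hence P_8(x) = 6435 x^8/128 - 3003 x^6/32 + 3465 x^4/64 - 315 x^2/32 + 35/128.

P_8(x); series = 6435 x^8/128 - 3003 x^6/32 + 3465 x^4/64 - 315 x^2/32 + 35/128


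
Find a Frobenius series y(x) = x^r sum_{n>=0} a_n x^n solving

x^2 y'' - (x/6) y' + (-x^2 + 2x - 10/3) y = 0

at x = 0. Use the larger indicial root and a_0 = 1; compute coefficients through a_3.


Write in Frobenius form y'' + (p(x)/x) y' + (q(x)/x^2) y = 0:
  p(x) = -1/6,  q(x) = -x^2 + 2x - 10/3.
Indicial equation: r(r-1) + (-1/6) r + (-10/3) = 0 -> roots r_1 = 5/2, r_2 = -4/3.
Take r = r_1 = 5/2. Let y(x) = x^r sum_{n>=0} a_n x^n with a_0 = 1.
Substitute y = x^r sum a_n x^n and match x^{r+n}. The recurrence is
  D(n) a_n + 2 a_{n-1} - 1 a_{n-2} = 0,  where D(n) = (r+n)(r+n-1) + (-1/6)(r+n) + (-10/3).
  a_n = [-2 a_{n-1} + 1 a_{n-2}] / D(n).
Since the indicial polynomial factors as (r - r_1)(r - r_2), D(n) = (r_1 + n - r_1)(r_1 + n - r_2) = n(n + 23/6).
Evaluating step by step (a_0 = 1):
  n = 1: D(1) = 1(1 + 23/6) = 29/6; numerator = -2(1) = -2; a_1 = (-2)/(29/6) = -12/29
  n = 2: D(2) = 2(2 + 23/6) = 35/3; numerator = -2(-12/29) + 1(1) = 53/29; a_2 = (53/29)/(35/3) = 159/1015
  n = 3: D(3) = 3(3 + 23/6) = 41/2; numerator = -2(159/1015) + 1(-12/29) = -738/1015; a_3 = (-738/1015)/(41/2) = -36/1015

r = 5/2; a_0 = 1; a_1 = -12/29; a_2 = 159/1015; a_3 = -36/1015


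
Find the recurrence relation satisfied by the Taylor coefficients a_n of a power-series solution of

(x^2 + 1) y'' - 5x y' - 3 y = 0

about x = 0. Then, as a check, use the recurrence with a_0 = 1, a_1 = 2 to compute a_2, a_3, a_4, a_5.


Substitute y = sum_n a_n x^n.
(1 + 1 x^2) y'' contributes (n+2)(n+1) a_{n+2} + n(n-1) a_n at x^n.
-5 x y'(x) contributes -5 n a_n at x^n.
-3 y(x) contributes -3 a_n at x^n.
Matching x^n: (n+2)(n+1) a_{n+2} + (n(n-1) - 5 n - 3) a_n = 0.
Thus a_{n+2} = (-n(n-1) + 5 n + 3) / ((n+1)(n+2)) * a_n.

Check with a_0 = 1, a_1 = 2 (apply the recurrence for n = 0, 1, 2, 3): a_0 = 1, a_1 = 2, a_2 = 3/2, a_3 = 8/3, a_4 = 11/8, a_5 = 8/5.

a_(n+2) = (-n(n-1) + 5 n + 3) / ((n+1)(n+2)) * a_n; check: a_0 = 1, a_1 = 2, a_2 = 3/2, a_3 = 8/3, a_4 = 11/8, a_5 = 8/5


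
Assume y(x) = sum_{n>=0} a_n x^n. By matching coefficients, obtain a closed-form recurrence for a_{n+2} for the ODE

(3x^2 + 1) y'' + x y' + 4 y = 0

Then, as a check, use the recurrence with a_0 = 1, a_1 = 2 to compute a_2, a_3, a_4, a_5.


Substitute y = sum_n a_n x^n.
(1 + 3 x^2) y'' contributes (n+2)(n+1) a_{n+2} + 3 n(n-1) a_n at x^n.
x y'(x) contributes n a_n at x^n.
4 y(x) contributes 4 a_n at x^n.
Matching x^n: (n+2)(n+1) a_{n+2} + (3 n(n-1) + n + 4) a_n = 0.
Thus a_{n+2} = (-3 n(n-1) - n - 4) / ((n+1)(n+2)) * a_n.

Check with a_0 = 1, a_1 = 2 (apply the recurrence for n = 0, 1, 2, 3): a_0 = 1, a_1 = 2, a_2 = -2, a_3 = -5/3, a_4 = 2, a_5 = 25/12.

a_(n+2) = (-3 n(n-1) - n - 4) / ((n+1)(n+2)) * a_n; check: a_0 = 1, a_1 = 2, a_2 = -2, a_3 = -5/3, a_4 = 2, a_5 = 25/12


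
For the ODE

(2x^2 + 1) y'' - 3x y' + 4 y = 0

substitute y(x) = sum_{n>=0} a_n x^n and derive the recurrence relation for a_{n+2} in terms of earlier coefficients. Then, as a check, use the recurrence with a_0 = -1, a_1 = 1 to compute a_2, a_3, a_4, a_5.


Substitute y = sum_n a_n x^n.
(1 + 2 x^2) y'' contributes (n+2)(n+1) a_{n+2} + 2 n(n-1) a_n at x^n.
-3 x y'(x) contributes -3 n a_n at x^n.
4 y(x) contributes 4 a_n at x^n.
Matching x^n: (n+2)(n+1) a_{n+2} + (2 n(n-1) - 3 n + 4) a_n = 0.
Thus a_{n+2} = (-2 n(n-1) + 3 n - 4) / ((n+1)(n+2)) * a_n.

Check with a_0 = -1, a_1 = 1 (apply the recurrence for n = 0, 1, 2, 3): a_0 = -1, a_1 = 1, a_2 = 2, a_3 = -1/6, a_4 = -1/3, a_5 = 7/120.

a_(n+2) = (-2 n(n-1) + 3 n - 4) / ((n+1)(n+2)) * a_n; check: a_0 = -1, a_1 = 1, a_2 = 2, a_3 = -1/6, a_4 = -1/3, a_5 = 7/120


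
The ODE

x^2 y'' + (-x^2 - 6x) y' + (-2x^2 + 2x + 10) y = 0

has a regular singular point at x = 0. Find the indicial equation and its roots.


Divide by x^2 to reach normal form y'' + P_1(x) y' + P_2(x) y = 0 with P_1(x) = -1 - 6/x and P_2(x) = -2 + 2/x + 10/x^2.
x = 0 is a singular point because the y'-coefficient -1 - 6/x has a pole at x = 0 and the y-coefficient -2 + 2/x + 10/x^2 has a pole at x = 0.
It is a regular singular point because x P_1(x) = p(x) = -x - 6 and x^2 P_2(x) = q(x) = -2x^2 + 2x + 10 are polynomials, hence analytic at x = 0.
p(0) = -6,  q(0) = 10.
Indicial equation: r(r-1) + p(0) r + q(0) = 0, i.e. r^2 + (p(0) - 1) r + q(0) = 0, i.e. r^2 - 7 r + 10 = 0.
Discriminant: (-7)^2 - 4(10) = 9, so r = (7 ± 3)/2.
Solving: r_1 = 5, r_2 = 2.

indicial: r^2 - 7 r + 10 = 0; roots r_1 = 5, r_2 = 2


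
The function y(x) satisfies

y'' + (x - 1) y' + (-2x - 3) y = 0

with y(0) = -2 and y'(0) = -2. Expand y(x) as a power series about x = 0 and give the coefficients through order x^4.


Ansatz: y(x) = sum_{n>=0} a_n x^n, so y'(x) = sum_{n>=1} n a_n x^(n-1) and y''(x) = sum_{n>=2} n(n-1) a_n x^(n-2).
Substitute into P(x) y'' + Q(x) y' + R(x) y = 0 with P(x) = 1, Q(x) = x - 1, R(x) = -2x - 3, and match powers of x.
Initial conditions: a_0 = -2, a_1 = -2.
Setting the coefficient of each power of x to zero and solving order by order (substituting the coefficients already found):
  x^0: 2 a_2 - a_1 - 3 a_0 = 0  ->  2 a_2 = a_1 + 3 a_0 = -8  ->  a_2 = -4
  x^1: 6 a_3 - 2 a_2 - 2 a_1 - 2 a_0 = 0  ->  6 a_3 = 2 a_2 + 2 a_1 + 2 a_0 = -16  ->  a_3 = -8/3
  x^2: 12 a_4 - 3 a_3 - a_2 - 2 a_1 = 0  ->  12 a_4 = 3 a_3 + a_2 + 2 a_1 = -16  ->  a_4 = -4/3
Truncated series: y(x) = -2 - 2 x - 4 x^2 - (8/3) x^3 - (4/3) x^4 + O(x^5).

a_0 = -2; a_1 = -2; a_2 = -4; a_3 = -8/3; a_4 = -4/3


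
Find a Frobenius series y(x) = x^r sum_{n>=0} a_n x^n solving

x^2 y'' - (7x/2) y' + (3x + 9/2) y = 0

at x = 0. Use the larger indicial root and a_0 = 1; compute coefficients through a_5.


Write in Frobenius form y'' + (p(x)/x) y' + (q(x)/x^2) y = 0:
  p(x) = -7/2,  q(x) = 3x + 9/2.
Indicial equation: r(r-1) + (-7/2) r + (9/2) = 0 -> roots r_1 = 3, r_2 = 3/2.
Take r = r_1 = 3. Let y(x) = x^r sum_{n>=0} a_n x^n with a_0 = 1.
Substitute y = x^r sum a_n x^n and match x^{r+n}. The recurrence is
  D(n) a_n + 3 a_{n-1} = 0,  where D(n) = (r+n)(r+n-1) + (-7/2)(r+n) + (9/2).
  a_n = -3 / D(n) * a_{n-1}.
Since the indicial polynomial factors as (r - r_1)(r - r_2), D(n) = (r_1 + n - r_1)(r_1 + n - r_2) = n(n + 3/2).
Evaluating step by step (a_0 = 1):
  n = 1: D(1) = 1(1 + 3/2) = 5/2; numerator = -3(1) = -3; a_1 = (-3)/(5/2) = -6/5
  n = 2: D(2) = 2(2 + 3/2) = 7; numerator = -3(-6/5) = 18/5; a_2 = (18/5)/(7) = 18/35
  n = 3: D(3) = 3(3 + 3/2) = 27/2; numerator = -3(18/35) = -54/35; a_3 = (-54/35)/(27/2) = -4/35
  n = 4: D(4) = 4(4 + 3/2) = 22; numerator = -3(-4/35) = 12/35; a_4 = (12/35)/(22) = 6/385
  n = 5: D(5) = 5(5 + 3/2) = 65/2; numerator = -3(6/385) = -18/385; a_5 = (-18/385)/(65/2) = -36/25025

r = 3; a_0 = 1; a_1 = -6/5; a_2 = 18/35; a_3 = -4/35; a_4 = 6/385; a_5 = -36/25025


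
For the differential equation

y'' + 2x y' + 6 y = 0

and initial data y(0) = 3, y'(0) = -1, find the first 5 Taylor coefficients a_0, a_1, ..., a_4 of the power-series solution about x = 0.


Ansatz: y(x) = sum_{n>=0} a_n x^n, so y'(x) = sum_{n>=1} n a_n x^(n-1) and y''(x) = sum_{n>=2} n(n-1) a_n x^(n-2).
Substitute into P(x) y'' + Q(x) y' + R(x) y = 0 with P(x) = 1, Q(x) = 2x, R(x) = 6, and match powers of x.
Initial conditions: a_0 = 3, a_1 = -1.
Setting the coefficient of each power of x to zero and solving order by order (substituting the coefficients already found):
  x^0: 2 a_2 + 6 a_0 = 0  ->  2 a_2 = -6 a_0 = -18  ->  a_2 = -9
  x^1: 6 a_3 + 8 a_1 = 0  ->  6 a_3 = -8 a_1 = 8  ->  a_3 = 4/3
  x^2: 12 a_4 + 10 a_2 = 0  ->  12 a_4 = -10 a_2 = 90  ->  a_4 = 15/2
Truncated series: y(x) = 3 - x - 9 x^2 + (4/3) x^3 + (15/2) x^4 + O(x^5).

a_0 = 3; a_1 = -1; a_2 = -9; a_3 = 4/3; a_4 = 15/2


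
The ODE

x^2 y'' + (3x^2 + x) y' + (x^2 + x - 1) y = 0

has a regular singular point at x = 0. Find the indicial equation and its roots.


Divide by x^2 to reach normal form y'' + P_1(x) y' + P_2(x) y = 0 with P_1(x) = 3 + 1/x and P_2(x) = 1 + 1/x - 1/x^2.
x = 0 is a singular point because the y'-coefficient 3 + 1/x has a pole at x = 0 and the y-coefficient 1 + 1/x - 1/x^2 has a pole at x = 0.
It is a regular singular point because x P_1(x) = p(x) = 3x + 1 and x^2 P_2(x) = q(x) = x^2 + x - 1 are polynomials, hence analytic at x = 0.
p(0) = 1,  q(0) = -1.
Indicial equation: r(r-1) + p(0) r + q(0) = 0, i.e. r^2 + (p(0) - 1) r + q(0) = 0, i.e. r^2 - 1 = 0.
Discriminant: (0)^2 - 4(-1) = 4, so r = (0 ± 2)/2.
Solving: r_1 = 1, r_2 = -1.

indicial: r^2 - 1 = 0; roots r_1 = 1, r_2 = -1


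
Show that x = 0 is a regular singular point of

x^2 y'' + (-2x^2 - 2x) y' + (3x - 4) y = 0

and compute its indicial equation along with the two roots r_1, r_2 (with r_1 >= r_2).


Divide by x^2 to reach normal form y'' + P_1(x) y' + P_2(x) y = 0 with P_1(x) = -2 - 2/x and P_2(x) = 3/x - 4/x^2.
x = 0 is a singular point because the y'-coefficient -2 - 2/x has a pole at x = 0 and the y-coefficient 3/x - 4/x^2 has a pole at x = 0.
It is a regular singular point because x P_1(x) = p(x) = -2x - 2 and x^2 P_2(x) = q(x) = 3x - 4 are polynomials, hence analytic at x = 0.
p(0) = -2,  q(0) = -4.
Indicial equation: r(r-1) + p(0) r + q(0) = 0, i.e. r^2 + (p(0) - 1) r + q(0) = 0, i.e. r^2 - 3 r - 4 = 0.
Discriminant: (-3)^2 - 4(-4) = 25, so r = (3 ± 5)/2.
Solving: r_1 = 4, r_2 = -1.

indicial: r^2 - 3 r - 4 = 0; roots r_1 = 4, r_2 = -1


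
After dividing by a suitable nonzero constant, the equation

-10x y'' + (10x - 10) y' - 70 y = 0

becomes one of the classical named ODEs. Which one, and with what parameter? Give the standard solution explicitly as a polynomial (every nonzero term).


All three coefficients share the factor -10; dividing through by -10 gives  x y'' + (1 - x) y' + 7 y = 0.
This matches the Laguerre equation x y'' + (1 - x) y' + n y = 0 with n = 7; the polynomial solution is L_7(x).
With y = sum_k a_k x^k, matching x^k gives (k+1)k a_{k+1} + (k+1) a_{k+1} - k a_k + n a_k = 0, i.e. (k+1)^2 a_{k+1} = (k - n) a_k = (k - 7) a_k. The right side vanishes at k = 7, so the series terminates at degree 7.
Standard normalization L_n(0) = 1 gives a_0 = 1. Work upward with a_{k+1} = (k - 7) a_k / (k+1)^2:
  a_1 = (0 - 7)(1) / 1^2 = -7/1 = -7
  a_2 = (1 - 7)(-7) / 2^2 = 42/4 = 21/2
  a_3 = (2 - 7)(21/2) / 3^2 = (-105/2)/9 = -35/6
  a_4 = (3 - 7)(-35/6) / 4^2 = (70/3)/16 = 35/24
  a_5 = (4 - 7)(35/24) / 5^2 = (-35/8)/25 = -7/40
  a_6 = (5 - 7)(-7/40) / 6^2 = (7/20)/36 = 7/720
  a_7 = (6 - 7)(7/720) / 7^2 = (-7/720)/49 = -1/5040
Hence L_7(x) = -x^7/5040 + 7 x^6/720 - 7 x^5/40 + 35 x^4/24 - 35 x^3/6 + 21 x^2/2 - 7 x + 1.

L_7(x); series = -x^7/5040 + 7 x^6/720 - 7 x^5/40 + 35 x^4/24 - 35 x^3/6 + 21 x^2/2 - 7 x + 1


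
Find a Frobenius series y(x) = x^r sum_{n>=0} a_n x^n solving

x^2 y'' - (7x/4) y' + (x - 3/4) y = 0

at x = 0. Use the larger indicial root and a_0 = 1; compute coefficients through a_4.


Write in Frobenius form y'' + (p(x)/x) y' + (q(x)/x^2) y = 0:
  p(x) = -7/4,  q(x) = x - 3/4.
Indicial equation: r(r-1) + (-7/4) r + (-3/4) = 0 -> roots r_1 = 3, r_2 = -1/4.
Take r = r_1 = 3. Let y(x) = x^r sum_{n>=0} a_n x^n with a_0 = 1.
Substitute y = x^r sum a_n x^n and match x^{r+n}. The recurrence is
  D(n) a_n + 1 a_{n-1} = 0,  where D(n) = (r+n)(r+n-1) + (-7/4)(r+n) + (-3/4).
  a_n = -1 / D(n) * a_{n-1}.
Since the indicial polynomial factors as (r - r_1)(r - r_2), D(n) = (r_1 + n - r_1)(r_1 + n - r_2) = n(n + 13/4).
Evaluating step by step (a_0 = 1):
  n = 1: D(1) = 1(1 + 13/4) = 17/4; numerator = -1(1) = -1; a_1 = (-1)/(17/4) = -4/17
  n = 2: D(2) = 2(2 + 13/4) = 21/2; numerator = -1(-4/17) = 4/17; a_2 = (4/17)/(21/2) = 8/357
  n = 3: D(3) = 3(3 + 13/4) = 75/4; numerator = -1(8/357) = -8/357; a_3 = (-8/357)/(75/4) = -32/26775
  n = 4: D(4) = 4(4 + 13/4) = 29; numerator = -1(-32/26775) = 32/26775; a_4 = (32/26775)/(29) = 32/776475

r = 3; a_0 = 1; a_1 = -4/17; a_2 = 8/357; a_3 = -32/26775; a_4 = 32/776475


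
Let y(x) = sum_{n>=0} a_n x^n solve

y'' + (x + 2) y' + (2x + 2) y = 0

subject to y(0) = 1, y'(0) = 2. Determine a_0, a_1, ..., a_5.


Ansatz: y(x) = sum_{n>=0} a_n x^n, so y'(x) = sum_{n>=1} n a_n x^(n-1) and y''(x) = sum_{n>=2} n(n-1) a_n x^(n-2).
Substitute into P(x) y'' + Q(x) y' + R(x) y = 0 with P(x) = 1, Q(x) = x + 2, R(x) = 2x + 2, and match powers of x.
Initial conditions: a_0 = 1, a_1 = 2.
Setting the coefficient of each power of x to zero and solving order by order (substituting the coefficients already found):
  x^0: 2 a_2 + 2 a_1 + 2 a_0 = 0  ->  2 a_2 = -2 a_1 - 2 a_0 = -6  ->  a_2 = -3
  x^1: 6 a_3 + 4 a_2 + 3 a_1 + 2 a_0 = 0  ->  6 a_3 = -4 a_2 - 3 a_1 - 2 a_0 = 4  ->  a_3 = 2/3
  x^2: 12 a_4 + 6 a_3 + 4 a_2 + 2 a_1 = 0  ->  12 a_4 = -6 a_3 - 4 a_2 - 2 a_1 = 4  ->  a_4 = 1/3
  x^3: 20 a_5 + 8 a_4 + 5 a_3 + 2 a_2 = 0  ->  20 a_5 = -8 a_4 - 5 a_3 - 2 a_2 = 0  ->  a_5 = 0
Truncated series: y(x) = 1 + 2 x - 3 x^2 + (2/3) x^3 + (1/3) x^4 + O(x^6).

a_0 = 1; a_1 = 2; a_2 = -3; a_3 = 2/3; a_4 = 1/3; a_5 = 0


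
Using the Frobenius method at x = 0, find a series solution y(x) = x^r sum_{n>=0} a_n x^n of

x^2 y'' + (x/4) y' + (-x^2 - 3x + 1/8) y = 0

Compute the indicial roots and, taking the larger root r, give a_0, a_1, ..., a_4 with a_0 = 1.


Write in Frobenius form y'' + (p(x)/x) y' + (q(x)/x^2) y = 0:
  p(x) = 1/4,  q(x) = -x^2 - 3x + 1/8.
Indicial equation: r(r-1) + (1/4) r + (1/8) = 0 -> roots r_1 = 1/2, r_2 = 1/4.
Take r = r_1 = 1/2. Let y(x) = x^r sum_{n>=0} a_n x^n with a_0 = 1.
Substitute y = x^r sum a_n x^n and match x^{r+n}. The recurrence is
  D(n) a_n - 3 a_{n-1} - 1 a_{n-2} = 0,  where D(n) = (r+n)(r+n-1) + (1/4)(r+n) + (1/8).
  a_n = [3 a_{n-1} + 1 a_{n-2}] / D(n).
Since the indicial polynomial factors as (r - r_1)(r - r_2), D(n) = (r_1 + n - r_1)(r_1 + n - r_2) = n(n + 1/4).
Evaluating step by step (a_0 = 1):
  n = 1: D(1) = 1(1 + 1/4) = 5/4; numerator = 3(1) = 3; a_1 = (3)/(5/4) = 12/5
  n = 2: D(2) = 2(2 + 1/4) = 9/2; numerator = 3(12/5) + 1(1) = 41/5; a_2 = (41/5)/(9/2) = 82/45
  n = 3: D(3) = 3(3 + 1/4) = 39/4; numerator = 3(82/45) + 1(12/5) = 118/15; a_3 = (118/15)/(39/4) = 472/585
  n = 4: D(4) = 4(4 + 1/4) = 17; numerator = 3(472/585) + 1(82/45) = 2482/585; a_4 = (2482/585)/(17) = 146/585

r = 1/2; a_0 = 1; a_1 = 12/5; a_2 = 82/45; a_3 = 472/585; a_4 = 146/585


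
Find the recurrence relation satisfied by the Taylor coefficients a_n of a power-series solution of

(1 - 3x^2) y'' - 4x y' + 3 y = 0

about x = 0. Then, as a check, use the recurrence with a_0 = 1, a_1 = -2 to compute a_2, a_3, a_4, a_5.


Substitute y = sum_n a_n x^n.
(1 - 3 x^2) y'' contributes (n+2)(n+1) a_{n+2} - 3 n(n-1) a_n at x^n.
-4 x y'(x) contributes -4 n a_n at x^n.
3 y(x) contributes 3 a_n at x^n.
Matching x^n: (n+2)(n+1) a_{n+2} + (-3 n(n-1) - 4 n + 3) a_n = 0.
Thus a_{n+2} = (3 n(n-1) + 4 n - 3) / ((n+1)(n+2)) * a_n.

Check with a_0 = 1, a_1 = -2 (apply the recurrence for n = 0, 1, 2, 3): a_0 = 1, a_1 = -2, a_2 = -3/2, a_3 = -1/3, a_4 = -11/8, a_5 = -9/20.

a_(n+2) = (3 n(n-1) + 4 n - 3) / ((n+1)(n+2)) * a_n; check: a_0 = 1, a_1 = -2, a_2 = -3/2, a_3 = -1/3, a_4 = -11/8, a_5 = -9/20


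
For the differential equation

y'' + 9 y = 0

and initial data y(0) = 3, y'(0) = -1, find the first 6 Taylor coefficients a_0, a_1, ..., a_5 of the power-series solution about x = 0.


Ansatz: y(x) = sum_{n>=0} a_n x^n, so y'(x) = sum_{n>=1} n a_n x^(n-1) and y''(x) = sum_{n>=2} n(n-1) a_n x^(n-2).
Substitute into P(x) y'' + Q(x) y' + R(x) y = 0 with P(x) = 1, Q(x) = 0, R(x) = 9, and match powers of x.
Initial conditions: a_0 = 3, a_1 = -1.
Setting the coefficient of each power of x to zero and solving order by order (substituting the coefficients already found):
  x^0: 2 a_2 + 9 a_0 = 0  ->  2 a_2 = -9 a_0 = -27  ->  a_2 = -27/2
  x^1: 6 a_3 + 9 a_1 = 0  ->  6 a_3 = -9 a_1 = 9  ->  a_3 = 3/2
  x^2: 12 a_4 + 9 a_2 = 0  ->  12 a_4 = -9 a_2 = 243/2  ->  a_4 = 81/8
  x^3: 20 a_5 + 9 a_3 = 0  ->  20 a_5 = -9 a_3 = -27/2  ->  a_5 = -27/40
Truncated series: y(x) = 3 - x - (27/2) x^2 + (3/2) x^3 + (81/8) x^4 - (27/40) x^5 + O(x^6).

a_0 = 3; a_1 = -1; a_2 = -27/2; a_3 = 3/2; a_4 = 81/8; a_5 = -27/40


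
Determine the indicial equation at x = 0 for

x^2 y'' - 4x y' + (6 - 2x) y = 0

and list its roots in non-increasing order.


Divide by x^2 to reach normal form y'' + P_1(x) y' + P_2(x) y = 0 with P_1(x) = -4/x and P_2(x) = -2/x + 6/x^2.
x = 0 is a singular point because the y'-coefficient -4/x has a pole at x = 0 and the y-coefficient -2/x + 6/x^2 has a pole at x = 0.
It is a regular singular point because x P_1(x) = p(x) = -4 and x^2 P_2(x) = q(x) = 6 - 2x are polynomials, hence analytic at x = 0.
p(0) = -4,  q(0) = 6.
Indicial equation: r(r-1) + p(0) r + q(0) = 0, i.e. r^2 + (p(0) - 1) r + q(0) = 0, i.e. r^2 - 5 r + 6 = 0.
Discriminant: (-5)^2 - 4(6) = 1, so r = (5 ± 1)/2.
Solving: r_1 = 3, r_2 = 2.

indicial: r^2 - 5 r + 6 = 0; roots r_1 = 3, r_2 = 2


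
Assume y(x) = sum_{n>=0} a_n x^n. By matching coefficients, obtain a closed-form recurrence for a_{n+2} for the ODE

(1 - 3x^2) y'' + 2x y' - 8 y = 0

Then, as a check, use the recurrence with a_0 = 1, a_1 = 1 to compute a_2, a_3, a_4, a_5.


Substitute y = sum_n a_n x^n.
(1 - 3 x^2) y'' contributes (n+2)(n+1) a_{n+2} - 3 n(n-1) a_n at x^n.
2 x y'(x) contributes 2 n a_n at x^n.
-8 y(x) contributes -8 a_n at x^n.
Matching x^n: (n+2)(n+1) a_{n+2} + (-3 n(n-1) + 2 n - 8) a_n = 0.
Thus a_{n+2} = (3 n(n-1) - 2 n + 8) / ((n+1)(n+2)) * a_n.

Check with a_0 = 1, a_1 = 1 (apply the recurrence for n = 0, 1, 2, 3): a_0 = 1, a_1 = 1, a_2 = 4, a_3 = 1, a_4 = 10/3, a_5 = 1.

a_(n+2) = (3 n(n-1) - 2 n + 8) / ((n+1)(n+2)) * a_n; check: a_0 = 1, a_1 = 1, a_2 = 4, a_3 = 1, a_4 = 10/3, a_5 = 1


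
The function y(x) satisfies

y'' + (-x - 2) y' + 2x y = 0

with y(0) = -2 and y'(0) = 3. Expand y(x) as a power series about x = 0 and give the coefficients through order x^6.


Ansatz: y(x) = sum_{n>=0} a_n x^n, so y'(x) = sum_{n>=1} n a_n x^(n-1) and y''(x) = sum_{n>=2} n(n-1) a_n x^(n-2).
Substitute into P(x) y'' + Q(x) y' + R(x) y = 0 with P(x) = 1, Q(x) = -x - 2, R(x) = 2x, and match powers of x.
Initial conditions: a_0 = -2, a_1 = 3.
Setting the coefficient of each power of x to zero and solving order by order (substituting the coefficients already found):
  x^0: 2 a_2 - 2 a_1 = 0  ->  2 a_2 = 2 a_1 = 6  ->  a_2 = 3
  x^1: 6 a_3 - 4 a_2 - a_1 + 2 a_0 = 0  ->  6 a_3 = 4 a_2 + a_1 - 2 a_0 = 19  ->  a_3 = 19/6
  x^2: 12 a_4 - 6 a_3 - 2 a_2 + 2 a_1 = 0  ->  12 a_4 = 6 a_3 + 2 a_2 - 2 a_1 = 19  ->  a_4 = 19/12
  x^3: 20 a_5 - 8 a_4 - 3 a_3 + 2 a_2 = 0  ->  20 a_5 = 8 a_4 + 3 a_3 - 2 a_2 = 97/6  ->  a_5 = 97/120
  x^4: 30 a_6 - 10 a_5 - 4 a_4 + 2 a_3 = 0  ->  30 a_6 = 10 a_5 + 4 a_4 - 2 a_3 = 97/12  ->  a_6 = 97/360
Truncated series: y(x) = -2 + 3 x + 3 x^2 + (19/6) x^3 + (19/12) x^4 + (97/120) x^5 + (97/360) x^6 + O(x^7).

a_0 = -2; a_1 = 3; a_2 = 3; a_3 = 19/6; a_4 = 19/12; a_5 = 97/120; a_6 = 97/360


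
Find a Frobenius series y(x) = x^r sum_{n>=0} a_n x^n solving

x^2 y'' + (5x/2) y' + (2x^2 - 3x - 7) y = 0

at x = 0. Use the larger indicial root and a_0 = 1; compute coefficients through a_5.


Write in Frobenius form y'' + (p(x)/x) y' + (q(x)/x^2) y = 0:
  p(x) = 5/2,  q(x) = 2x^2 - 3x - 7.
Indicial equation: r(r-1) + (5/2) r + (-7) = 0 -> roots r_1 = 2, r_2 = -7/2.
Take r = r_1 = 2. Let y(x) = x^r sum_{n>=0} a_n x^n with a_0 = 1.
Substitute y = x^r sum a_n x^n and match x^{r+n}. The recurrence is
  D(n) a_n - 3 a_{n-1} + 2 a_{n-2} = 0,  where D(n) = (r+n)(r+n-1) + (5/2)(r+n) + (-7).
  a_n = [3 a_{n-1} - 2 a_{n-2}] / D(n).
Since the indicial polynomial factors as (r - r_1)(r - r_2), D(n) = (r_1 + n - r_1)(r_1 + n - r_2) = n(n + 11/2).
Evaluating step by step (a_0 = 1):
  n = 1: D(1) = 1(1 + 11/2) = 13/2; numerator = 3(1) = 3; a_1 = (3)/(13/2) = 6/13
  n = 2: D(2) = 2(2 + 11/2) = 15; numerator = 3(6/13) - 2(1) = -8/13; a_2 = (-8/13)/(15) = -8/195
  n = 3: D(3) = 3(3 + 11/2) = 51/2; numerator = 3(-8/195) - 2(6/13) = -68/65; a_3 = (-68/65)/(51/2) = -8/195
  n = 4: D(4) = 4(4 + 11/2) = 38; numerator = 3(-8/195) - 2(-8/195) = -8/195; a_4 = (-8/195)/(38) = -4/3705
  n = 5: D(5) = 5(5 + 11/2) = 105/2; numerator = 3(-4/3705) - 2(-8/195) = 292/3705; a_5 = (292/3705)/(105/2) = 584/389025

r = 2; a_0 = 1; a_1 = 6/13; a_2 = -8/195; a_3 = -8/195; a_4 = -4/3705; a_5 = 584/389025


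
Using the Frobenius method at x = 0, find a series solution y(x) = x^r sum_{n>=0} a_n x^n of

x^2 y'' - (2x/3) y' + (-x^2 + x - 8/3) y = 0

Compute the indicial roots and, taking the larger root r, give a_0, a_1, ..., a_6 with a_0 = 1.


Write in Frobenius form y'' + (p(x)/x) y' + (q(x)/x^2) y = 0:
  p(x) = -2/3,  q(x) = -x^2 + x - 8/3.
Indicial equation: r(r-1) + (-2/3) r + (-8/3) = 0 -> roots r_1 = 8/3, r_2 = -1.
Take r = r_1 = 8/3. Let y(x) = x^r sum_{n>=0} a_n x^n with a_0 = 1.
Substitute y = x^r sum a_n x^n and match x^{r+n}. The recurrence is
  D(n) a_n + 1 a_{n-1} - 1 a_{n-2} = 0,  where D(n) = (r+n)(r+n-1) + (-2/3)(r+n) + (-8/3).
  a_n = [-1 a_{n-1} + 1 a_{n-2}] / D(n).
Since the indicial polynomial factors as (r - r_1)(r - r_2), D(n) = (r_1 + n - r_1)(r_1 + n - r_2) = n(n + 11/3).
Evaluating step by step (a_0 = 1):
  n = 1: D(1) = 1(1 + 11/3) = 14/3; numerator = -1(1) = -1; a_1 = (-1)/(14/3) = -3/14
  n = 2: D(2) = 2(2 + 11/3) = 34/3; numerator = -1(-3/14) + 1(1) = 17/14; a_2 = (17/14)/(34/3) = 3/28
  n = 3: D(3) = 3(3 + 11/3) = 20; numerator = -1(3/28) + 1(-3/14) = -9/28; a_3 = (-9/28)/(20) = -9/560
  n = 4: D(4) = 4(4 + 11/3) = 92/3; numerator = -1(-9/560) + 1(3/28) = 69/560; a_4 = (69/560)/(92/3) = 9/2240
  n = 5: D(5) = 5(5 + 11/3) = 130/3; numerator = -1(9/2240) + 1(-9/560) = -9/448; a_5 = (-9/448)/(130/3) = -27/58240
  n = 6: D(6) = 6(6 + 11/3) = 58; numerator = -1(-27/58240) + 1(9/2240) = 261/58240; a_6 = (261/58240)/(58) = 9/116480

r = 8/3; a_0 = 1; a_1 = -3/14; a_2 = 3/28; a_3 = -9/560; a_4 = 9/2240; a_5 = -27/58240; a_6 = 9/116480


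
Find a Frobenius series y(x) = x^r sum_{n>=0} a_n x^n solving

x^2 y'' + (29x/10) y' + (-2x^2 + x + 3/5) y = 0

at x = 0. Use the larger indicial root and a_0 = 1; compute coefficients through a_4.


Write in Frobenius form y'' + (p(x)/x) y' + (q(x)/x^2) y = 0:
  p(x) = 29/10,  q(x) = -2x^2 + x + 3/5.
Indicial equation: r(r-1) + (29/10) r + (3/5) = 0 -> roots r_1 = -2/5, r_2 = -3/2.
Take r = r_1 = -2/5. Let y(x) = x^r sum_{n>=0} a_n x^n with a_0 = 1.
Substitute y = x^r sum a_n x^n and match x^{r+n}. The recurrence is
  D(n) a_n + 1 a_{n-1} - 2 a_{n-2} = 0,  where D(n) = (r+n)(r+n-1) + (29/10)(r+n) + (3/5).
  a_n = [-1 a_{n-1} + 2 a_{n-2}] / D(n).
Since the indicial polynomial factors as (r - r_1)(r - r_2), D(n) = (r_1 + n - r_1)(r_1 + n - r_2) = n(n + 11/10).
Evaluating step by step (a_0 = 1):
  n = 1: D(1) = 1(1 + 11/10) = 21/10; numerator = -1(1) = -1; a_1 = (-1)/(21/10) = -10/21
  n = 2: D(2) = 2(2 + 11/10) = 31/5; numerator = -1(-10/21) + 2(1) = 52/21; a_2 = (52/21)/(31/5) = 260/651
  n = 3: D(3) = 3(3 + 11/10) = 123/10; numerator = -1(260/651) + 2(-10/21) = -880/651; a_3 = (-880/651)/(123/10) = -8800/80073
  n = 4: D(4) = 4(4 + 11/10) = 102/5; numerator = -1(-8800/80073) + 2(260/651) = 72760/80073; a_4 = (72760/80073)/(102/5) = 10700/240219

r = -2/5; a_0 = 1; a_1 = -10/21; a_2 = 260/651; a_3 = -8800/80073; a_4 = 10700/240219


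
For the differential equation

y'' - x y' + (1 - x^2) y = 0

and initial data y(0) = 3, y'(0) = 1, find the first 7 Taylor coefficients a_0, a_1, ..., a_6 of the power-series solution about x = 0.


Ansatz: y(x) = sum_{n>=0} a_n x^n, so y'(x) = sum_{n>=1} n a_n x^(n-1) and y''(x) = sum_{n>=2} n(n-1) a_n x^(n-2).
Substitute into P(x) y'' + Q(x) y' + R(x) y = 0 with P(x) = 1, Q(x) = -x, R(x) = 1 - x^2, and match powers of x.
Initial conditions: a_0 = 3, a_1 = 1.
Setting the coefficient of each power of x to zero and solving order by order (substituting the coefficients already found):
  x^0: 2 a_2 + a_0 = 0  ->  2 a_2 = -a_0 = -3  ->  a_2 = -3/2
  x^1: 6 a_3 = 0  ->  a_3 = 0
  x^2: 12 a_4 - a_2 - a_0 = 0  ->  12 a_4 = a_2 + a_0 = 3/2  ->  a_4 = 1/8
  x^3: 20 a_5 - 2 a_3 - a_1 = 0  ->  20 a_5 = 2 a_3 + a_1 = 1  ->  a_5 = 1/20
  x^4: 30 a_6 - 3 a_4 - a_2 = 0  ->  30 a_6 = 3 a_4 + a_2 = -9/8  ->  a_6 = -3/80
Truncated series: y(x) = 3 + x - (3/2) x^2 + (1/8) x^4 + (1/20) x^5 - (3/80) x^6 + O(x^7).

a_0 = 3; a_1 = 1; a_2 = -3/2; a_3 = 0; a_4 = 1/8; a_5 = 1/20; a_6 = -3/80


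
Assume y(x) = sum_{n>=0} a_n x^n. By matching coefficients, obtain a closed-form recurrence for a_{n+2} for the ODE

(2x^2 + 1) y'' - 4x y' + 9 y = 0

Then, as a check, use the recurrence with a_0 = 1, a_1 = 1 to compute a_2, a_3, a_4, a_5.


Substitute y = sum_n a_n x^n.
(1 + 2 x^2) y'' contributes (n+2)(n+1) a_{n+2} + 2 n(n-1) a_n at x^n.
-4 x y'(x) contributes -4 n a_n at x^n.
9 y(x) contributes 9 a_n at x^n.
Matching x^n: (n+2)(n+1) a_{n+2} + (2 n(n-1) - 4 n + 9) a_n = 0.
Thus a_{n+2} = (-2 n(n-1) + 4 n - 9) / ((n+1)(n+2)) * a_n.

Check with a_0 = 1, a_1 = 1 (apply the recurrence for n = 0, 1, 2, 3): a_0 = 1, a_1 = 1, a_2 = -9/2, a_3 = -5/6, a_4 = 15/8, a_5 = 3/8.

a_(n+2) = (-2 n(n-1) + 4 n - 9) / ((n+1)(n+2)) * a_n; check: a_0 = 1, a_1 = 1, a_2 = -9/2, a_3 = -5/6, a_4 = 15/8, a_5 = 3/8


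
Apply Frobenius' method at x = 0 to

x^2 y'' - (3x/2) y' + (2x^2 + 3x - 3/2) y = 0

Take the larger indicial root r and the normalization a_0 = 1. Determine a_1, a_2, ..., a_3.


Write in Frobenius form y'' + (p(x)/x) y' + (q(x)/x^2) y = 0:
  p(x) = -3/2,  q(x) = 2x^2 + 3x - 3/2.
Indicial equation: r(r-1) + (-3/2) r + (-3/2) = 0 -> roots r_1 = 3, r_2 = -1/2.
Take r = r_1 = 3. Let y(x) = x^r sum_{n>=0} a_n x^n with a_0 = 1.
Substitute y = x^r sum a_n x^n and match x^{r+n}. The recurrence is
  D(n) a_n + 3 a_{n-1} + 2 a_{n-2} = 0,  where D(n) = (r+n)(r+n-1) + (-3/2)(r+n) + (-3/2).
  a_n = [-3 a_{n-1} - 2 a_{n-2}] / D(n).
Since the indicial polynomial factors as (r - r_1)(r - r_2), D(n) = (r_1 + n - r_1)(r_1 + n - r_2) = n(n + 7/2).
Evaluating step by step (a_0 = 1):
  n = 1: D(1) = 1(1 + 7/2) = 9/2; numerator = -3(1) = -3; a_1 = (-3)/(9/2) = -2/3
  n = 2: D(2) = 2(2 + 7/2) = 11; numerator = -3(-2/3) - 2(1) = 0; a_2 = (0)/(11) = 0
  n = 3: D(3) = 3(3 + 7/2) = 39/2; numerator = -3(0) - 2(-2/3) = 4/3; a_3 = (4/3)/(39/2) = 8/117

r = 3; a_0 = 1; a_1 = -2/3; a_2 = 0; a_3 = 8/117


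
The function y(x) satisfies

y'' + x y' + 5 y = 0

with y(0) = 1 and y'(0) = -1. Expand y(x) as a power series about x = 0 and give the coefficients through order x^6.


Ansatz: y(x) = sum_{n>=0} a_n x^n, so y'(x) = sum_{n>=1} n a_n x^(n-1) and y''(x) = sum_{n>=2} n(n-1) a_n x^(n-2).
Substitute into P(x) y'' + Q(x) y' + R(x) y = 0 with P(x) = 1, Q(x) = x, R(x) = 5, and match powers of x.
Initial conditions: a_0 = 1, a_1 = -1.
Setting the coefficient of each power of x to zero and solving order by order (substituting the coefficients already found):
  x^0: 2 a_2 + 5 a_0 = 0  ->  2 a_2 = -5 a_0 = -5  ->  a_2 = -5/2
  x^1: 6 a_3 + 6 a_1 = 0  ->  6 a_3 = -6 a_1 = 6  ->  a_3 = 1
  x^2: 12 a_4 + 7 a_2 = 0  ->  12 a_4 = -7 a_2 = 35/2  ->  a_4 = 35/24
  x^3: 20 a_5 + 8 a_3 = 0  ->  20 a_5 = -8 a_3 = -8  ->  a_5 = -2/5
  x^4: 30 a_6 + 9 a_4 = 0  ->  30 a_6 = -9 a_4 = -105/8  ->  a_6 = -7/16
Truncated series: y(x) = 1 - x - (5/2) x^2 + x^3 + (35/24) x^4 - (2/5) x^5 - (7/16) x^6 + O(x^7).

a_0 = 1; a_1 = -1; a_2 = -5/2; a_3 = 1; a_4 = 35/24; a_5 = -2/5; a_6 = -7/16


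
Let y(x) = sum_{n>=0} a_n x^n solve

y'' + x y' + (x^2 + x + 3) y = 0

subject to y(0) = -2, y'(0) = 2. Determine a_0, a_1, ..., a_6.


Ansatz: y(x) = sum_{n>=0} a_n x^n, so y'(x) = sum_{n>=1} n a_n x^(n-1) and y''(x) = sum_{n>=2} n(n-1) a_n x^(n-2).
Substitute into P(x) y'' + Q(x) y' + R(x) y = 0 with P(x) = 1, Q(x) = x, R(x) = x^2 + x + 3, and match powers of x.
Initial conditions: a_0 = -2, a_1 = 2.
Setting the coefficient of each power of x to zero and solving order by order (substituting the coefficients already found):
  x^0: 2 a_2 + 3 a_0 = 0  ->  2 a_2 = -3 a_0 = 6  ->  a_2 = 3
  x^1: 6 a_3 + 4 a_1 + a_0 = 0  ->  6 a_3 = -4 a_1 - a_0 = -6  ->  a_3 = -1
  x^2: 12 a_4 + 5 a_2 + a_1 + a_0 = 0  ->  12 a_4 = -5 a_2 - a_1 - a_0 = -15  ->  a_4 = -5/4
  x^3: 20 a_5 + 6 a_3 + a_2 + a_1 = 0  ->  20 a_5 = -6 a_3 - a_2 - a_1 = 1  ->  a_5 = 1/20
  x^4: 30 a_6 + 7 a_4 + a_3 + a_2 = 0  ->  30 a_6 = -7 a_4 - a_3 - a_2 = 27/4  ->  a_6 = 9/40
Truncated series: y(x) = -2 + 2 x + 3 x^2 - x^3 - (5/4) x^4 + (1/20) x^5 + (9/40) x^6 + O(x^7).

a_0 = -2; a_1 = 2; a_2 = 3; a_3 = -1; a_4 = -5/4; a_5 = 1/20; a_6 = 9/40


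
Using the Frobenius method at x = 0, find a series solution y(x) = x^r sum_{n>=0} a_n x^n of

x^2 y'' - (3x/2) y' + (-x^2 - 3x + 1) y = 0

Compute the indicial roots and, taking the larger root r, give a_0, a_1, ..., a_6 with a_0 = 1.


Write in Frobenius form y'' + (p(x)/x) y' + (q(x)/x^2) y = 0:
  p(x) = -3/2,  q(x) = -x^2 - 3x + 1.
Indicial equation: r(r-1) + (-3/2) r + (1) = 0 -> roots r_1 = 2, r_2 = 1/2.
Take r = r_1 = 2. Let y(x) = x^r sum_{n>=0} a_n x^n with a_0 = 1.
Substitute y = x^r sum a_n x^n and match x^{r+n}. The recurrence is
  D(n) a_n - 3 a_{n-1} - 1 a_{n-2} = 0,  where D(n) = (r+n)(r+n-1) + (-3/2)(r+n) + (1).
  a_n = [3 a_{n-1} + 1 a_{n-2}] / D(n).
Since the indicial polynomial factors as (r - r_1)(r - r_2), D(n) = (r_1 + n - r_1)(r_1 + n - r_2) = n(n + 3/2).
Evaluating step by step (a_0 = 1):
  n = 1: D(1) = 1(1 + 3/2) = 5/2; numerator = 3(1) = 3; a_1 = (3)/(5/2) = 6/5
  n = 2: D(2) = 2(2 + 3/2) = 7; numerator = 3(6/5) + 1(1) = 23/5; a_2 = (23/5)/(7) = 23/35
  n = 3: D(3) = 3(3 + 3/2) = 27/2; numerator = 3(23/35) + 1(6/5) = 111/35; a_3 = (111/35)/(27/2) = 74/315
  n = 4: D(4) = 4(4 + 3/2) = 22; numerator = 3(74/315) + 1(23/35) = 143/105; a_4 = (143/105)/(22) = 13/210
  n = 5: D(5) = 5(5 + 3/2) = 65/2; numerator = 3(13/210) + 1(74/315) = 53/126; a_5 = (53/126)/(65/2) = 53/4095
  n = 6: D(6) = 6(6 + 3/2) = 45; numerator = 3(53/4095) + 1(13/210) = 55/546; a_6 = (55/546)/(45) = 11/4914

r = 2; a_0 = 1; a_1 = 6/5; a_2 = 23/35; a_3 = 74/315; a_4 = 13/210; a_5 = 53/4095; a_6 = 11/4914


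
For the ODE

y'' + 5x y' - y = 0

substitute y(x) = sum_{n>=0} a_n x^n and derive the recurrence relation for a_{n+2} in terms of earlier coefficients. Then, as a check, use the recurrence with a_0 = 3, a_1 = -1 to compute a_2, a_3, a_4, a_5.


Substitute y = sum_n a_n x^n.
y''(x) has coefficient (n+2)(n+1) a_{n+2} at x^n;
5 x y'(x) has coefficient 5 n a_n at x^n (shift);
-y(x) has coefficient -1 a_n at x^n.
Matching x^n: (n+2)(n+1) a_{n+2} + (5n - 1) a_n = 0.
Thus a_{n+2} = (-5n + 1) / ((n+1)(n+2)) * a_n.

Check with a_0 = 3, a_1 = -1 (apply the recurrence for n = 0, 1, 2, 3): a_0 = 3, a_1 = -1, a_2 = 3/2, a_3 = 2/3, a_4 = -9/8, a_5 = -7/15.

a_(n+2) = (-5n + 1) / ((n+1)(n+2)) * a_n; check: a_0 = 3, a_1 = -1, a_2 = 3/2, a_3 = 2/3, a_4 = -9/8, a_5 = -7/15


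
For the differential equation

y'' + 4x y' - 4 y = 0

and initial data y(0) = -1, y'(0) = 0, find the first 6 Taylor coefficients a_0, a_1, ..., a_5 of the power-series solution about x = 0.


Ansatz: y(x) = sum_{n>=0} a_n x^n, so y'(x) = sum_{n>=1} n a_n x^(n-1) and y''(x) = sum_{n>=2} n(n-1) a_n x^(n-2).
Substitute into P(x) y'' + Q(x) y' + R(x) y = 0 with P(x) = 1, Q(x) = 4x, R(x) = -4, and match powers of x.
Initial conditions: a_0 = -1, a_1 = 0.
Setting the coefficient of each power of x to zero and solving order by order (substituting the coefficients already found):
  x^0: 2 a_2 - 4 a_0 = 0  ->  2 a_2 = 4 a_0 = -4  ->  a_2 = -2
  x^1: 6 a_3 = 0  ->  a_3 = 0
  x^2: 12 a_4 + 4 a_2 = 0  ->  12 a_4 = -4 a_2 = 8  ->  a_4 = 2/3
  x^3: 20 a_5 + 8 a_3 = 0  ->  20 a_5 = -8 a_3 = 0  ->  a_5 = 0
Truncated series: y(x) = -1 - 2 x^2 + (2/3) x^4 + O(x^6).

a_0 = -1; a_1 = 0; a_2 = -2; a_3 = 0; a_4 = 2/3; a_5 = 0


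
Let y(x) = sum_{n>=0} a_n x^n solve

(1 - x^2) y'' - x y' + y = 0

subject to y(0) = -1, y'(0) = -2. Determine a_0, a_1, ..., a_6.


Ansatz: y(x) = sum_{n>=0} a_n x^n, so y'(x) = sum_{n>=1} n a_n x^(n-1) and y''(x) = sum_{n>=2} n(n-1) a_n x^(n-2).
Substitute into P(x) y'' + Q(x) y' + R(x) y = 0 with P(x) = 1 - x^2, Q(x) = -x, R(x) = 1, and match powers of x.
Initial conditions: a_0 = -1, a_1 = -2.
Setting the coefficient of each power of x to zero and solving order by order (substituting the coefficients already found):
  x^0: 2 a_2 + a_0 = 0  ->  2 a_2 = -a_0 = 1  ->  a_2 = 1/2
  x^1: 6 a_3 = 0  ->  a_3 = 0
  x^2: 12 a_4 - 3 a_2 = 0  ->  12 a_4 = 3 a_2 = 3/2  ->  a_4 = 1/8
  x^3: 20 a_5 - 8 a_3 = 0  ->  20 a_5 = 8 a_3 = 0  ->  a_5 = 0
  x^4: 30 a_6 - 15 a_4 = 0  ->  30 a_6 = 15 a_4 = 15/8  ->  a_6 = 1/16
Truncated series: y(x) = -1 - 2 x + (1/2) x^2 + (1/8) x^4 + (1/16) x^6 + O(x^7).

a_0 = -1; a_1 = -2; a_2 = 1/2; a_3 = 0; a_4 = 1/8; a_5 = 0; a_6 = 1/16
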